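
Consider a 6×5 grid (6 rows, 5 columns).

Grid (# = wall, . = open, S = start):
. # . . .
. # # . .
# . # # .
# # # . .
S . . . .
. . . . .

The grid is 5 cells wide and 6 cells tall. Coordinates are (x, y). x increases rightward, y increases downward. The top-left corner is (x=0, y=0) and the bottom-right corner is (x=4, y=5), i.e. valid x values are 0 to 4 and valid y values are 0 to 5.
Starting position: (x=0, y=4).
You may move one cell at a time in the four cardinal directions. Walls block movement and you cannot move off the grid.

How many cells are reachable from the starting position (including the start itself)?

BFS flood-fill from (x=0, y=4):
  Distance 0: (x=0, y=4)
  Distance 1: (x=1, y=4), (x=0, y=5)
  Distance 2: (x=2, y=4), (x=1, y=5)
  Distance 3: (x=3, y=4), (x=2, y=5)
  Distance 4: (x=3, y=3), (x=4, y=4), (x=3, y=5)
  Distance 5: (x=4, y=3), (x=4, y=5)
  Distance 6: (x=4, y=2)
  Distance 7: (x=4, y=1)
  Distance 8: (x=4, y=0), (x=3, y=1)
  Distance 9: (x=3, y=0)
  Distance 10: (x=2, y=0)
Total reachable: 18 (grid has 21 open cells total)

Answer: Reachable cells: 18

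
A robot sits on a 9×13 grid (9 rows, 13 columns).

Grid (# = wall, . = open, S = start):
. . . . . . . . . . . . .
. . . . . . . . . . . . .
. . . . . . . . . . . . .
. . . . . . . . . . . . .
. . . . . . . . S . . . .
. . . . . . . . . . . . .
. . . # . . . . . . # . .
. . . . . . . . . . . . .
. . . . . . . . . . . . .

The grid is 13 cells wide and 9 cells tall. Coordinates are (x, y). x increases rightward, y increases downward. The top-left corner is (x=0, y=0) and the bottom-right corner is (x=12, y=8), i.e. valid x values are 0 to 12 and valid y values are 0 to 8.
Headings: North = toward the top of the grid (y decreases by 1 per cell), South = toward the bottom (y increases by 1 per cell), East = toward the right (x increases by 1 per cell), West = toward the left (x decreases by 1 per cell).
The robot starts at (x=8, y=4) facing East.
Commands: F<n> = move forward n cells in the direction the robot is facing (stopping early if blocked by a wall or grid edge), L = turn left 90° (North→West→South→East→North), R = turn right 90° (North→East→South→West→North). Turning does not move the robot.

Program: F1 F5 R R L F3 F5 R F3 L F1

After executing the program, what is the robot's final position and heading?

Start: (x=8, y=4), facing East
  F1: move forward 1, now at (x=9, y=4)
  F5: move forward 3/5 (blocked), now at (x=12, y=4)
  R: turn right, now facing South
  R: turn right, now facing West
  L: turn left, now facing South
  F3: move forward 3, now at (x=12, y=7)
  F5: move forward 1/5 (blocked), now at (x=12, y=8)
  R: turn right, now facing West
  F3: move forward 3, now at (x=9, y=8)
  L: turn left, now facing South
  F1: move forward 0/1 (blocked), now at (x=9, y=8)
Final: (x=9, y=8), facing South

Answer: Final position: (x=9, y=8), facing South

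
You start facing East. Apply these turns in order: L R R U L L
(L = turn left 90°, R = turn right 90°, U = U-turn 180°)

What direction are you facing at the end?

Answer: Final heading: South

Derivation:
Start: East
  L (left (90° counter-clockwise)) -> North
  R (right (90° clockwise)) -> East
  R (right (90° clockwise)) -> South
  U (U-turn (180°)) -> North
  L (left (90° counter-clockwise)) -> West
  L (left (90° counter-clockwise)) -> South
Final: South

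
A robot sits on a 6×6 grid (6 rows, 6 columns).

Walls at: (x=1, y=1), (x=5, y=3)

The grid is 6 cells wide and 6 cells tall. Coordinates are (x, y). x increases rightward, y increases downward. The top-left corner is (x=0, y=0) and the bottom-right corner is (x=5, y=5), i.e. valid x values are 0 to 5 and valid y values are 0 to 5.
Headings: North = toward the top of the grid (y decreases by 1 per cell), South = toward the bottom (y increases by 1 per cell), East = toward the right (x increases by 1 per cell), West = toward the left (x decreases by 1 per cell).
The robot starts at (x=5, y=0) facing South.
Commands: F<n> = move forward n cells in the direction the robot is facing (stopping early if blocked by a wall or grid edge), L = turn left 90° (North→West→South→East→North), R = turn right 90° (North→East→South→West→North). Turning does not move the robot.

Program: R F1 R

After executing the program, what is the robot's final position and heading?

Answer: Final position: (x=4, y=0), facing North

Derivation:
Start: (x=5, y=0), facing South
  R: turn right, now facing West
  F1: move forward 1, now at (x=4, y=0)
  R: turn right, now facing North
Final: (x=4, y=0), facing North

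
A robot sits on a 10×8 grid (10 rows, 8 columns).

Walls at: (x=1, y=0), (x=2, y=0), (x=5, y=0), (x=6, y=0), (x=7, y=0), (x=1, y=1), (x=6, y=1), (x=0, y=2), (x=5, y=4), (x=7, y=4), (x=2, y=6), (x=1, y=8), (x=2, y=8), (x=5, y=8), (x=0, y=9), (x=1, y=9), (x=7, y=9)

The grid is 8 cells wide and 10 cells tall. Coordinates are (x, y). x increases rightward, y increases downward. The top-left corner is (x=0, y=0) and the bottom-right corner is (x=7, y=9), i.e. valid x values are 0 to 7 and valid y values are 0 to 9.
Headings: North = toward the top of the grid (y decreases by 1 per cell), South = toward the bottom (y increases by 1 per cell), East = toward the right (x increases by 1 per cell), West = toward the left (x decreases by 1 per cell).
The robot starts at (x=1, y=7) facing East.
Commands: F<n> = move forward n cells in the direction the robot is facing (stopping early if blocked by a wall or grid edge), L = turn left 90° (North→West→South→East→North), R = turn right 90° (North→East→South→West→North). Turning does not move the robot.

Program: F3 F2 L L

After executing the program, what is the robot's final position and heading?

Answer: Final position: (x=6, y=7), facing West

Derivation:
Start: (x=1, y=7), facing East
  F3: move forward 3, now at (x=4, y=7)
  F2: move forward 2, now at (x=6, y=7)
  L: turn left, now facing North
  L: turn left, now facing West
Final: (x=6, y=7), facing West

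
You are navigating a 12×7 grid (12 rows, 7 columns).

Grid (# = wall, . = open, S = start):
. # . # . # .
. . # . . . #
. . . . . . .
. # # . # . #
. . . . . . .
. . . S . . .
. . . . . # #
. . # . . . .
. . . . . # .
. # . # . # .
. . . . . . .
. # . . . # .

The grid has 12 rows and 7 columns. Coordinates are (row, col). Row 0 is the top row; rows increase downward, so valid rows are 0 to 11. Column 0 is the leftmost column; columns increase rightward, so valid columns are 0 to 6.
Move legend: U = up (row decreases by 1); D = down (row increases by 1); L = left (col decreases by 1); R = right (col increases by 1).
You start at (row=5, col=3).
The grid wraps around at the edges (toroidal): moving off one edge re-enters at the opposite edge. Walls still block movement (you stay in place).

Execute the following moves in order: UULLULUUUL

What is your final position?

Start: (row=5, col=3)
  U (up): (row=5, col=3) -> (row=4, col=3)
  U (up): (row=4, col=3) -> (row=3, col=3)
  L (left): blocked, stay at (row=3, col=3)
  L (left): blocked, stay at (row=3, col=3)
  U (up): (row=3, col=3) -> (row=2, col=3)
  L (left): (row=2, col=3) -> (row=2, col=2)
  [×3]U (up): blocked, stay at (row=2, col=2)
  L (left): (row=2, col=2) -> (row=2, col=1)
Final: (row=2, col=1)

Answer: Final position: (row=2, col=1)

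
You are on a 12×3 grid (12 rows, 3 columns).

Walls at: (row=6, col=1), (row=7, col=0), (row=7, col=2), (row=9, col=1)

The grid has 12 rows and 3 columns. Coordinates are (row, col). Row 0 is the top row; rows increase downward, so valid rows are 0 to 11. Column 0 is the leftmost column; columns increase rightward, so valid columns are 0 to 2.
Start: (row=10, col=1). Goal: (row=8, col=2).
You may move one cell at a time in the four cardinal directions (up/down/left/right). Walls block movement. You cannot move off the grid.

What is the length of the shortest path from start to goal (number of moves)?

Answer: Shortest path length: 3

Derivation:
BFS from (row=10, col=1) until reaching (row=8, col=2):
  Distance 0: (row=10, col=1)
  Distance 1: (row=10, col=0), (row=10, col=2), (row=11, col=1)
  Distance 2: (row=9, col=0), (row=9, col=2), (row=11, col=0), (row=11, col=2)
  Distance 3: (row=8, col=0), (row=8, col=2)  <- goal reached here
One shortest path (3 moves): (row=10, col=1) -> (row=10, col=2) -> (row=9, col=2) -> (row=8, col=2)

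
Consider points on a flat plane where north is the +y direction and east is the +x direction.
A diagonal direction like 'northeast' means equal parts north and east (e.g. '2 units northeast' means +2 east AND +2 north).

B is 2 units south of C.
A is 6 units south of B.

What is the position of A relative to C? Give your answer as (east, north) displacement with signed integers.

Place C at the origin (east=0, north=0).
  B is 2 units south of C: delta (east=+0, north=-2); B at (east=0, north=-2).
  A is 6 units south of B: delta (east=+0, north=-6); A at (east=0, north=-8).
Therefore A relative to C: (east=0, north=-8).

Answer: A is at (east=0, north=-8) relative to C.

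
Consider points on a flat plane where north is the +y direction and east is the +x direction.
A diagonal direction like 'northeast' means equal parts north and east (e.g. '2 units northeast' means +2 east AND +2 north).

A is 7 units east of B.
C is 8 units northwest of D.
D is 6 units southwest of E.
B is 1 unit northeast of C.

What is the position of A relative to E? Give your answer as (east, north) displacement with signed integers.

Place E at the origin (east=0, north=0).
  D is 6 units southwest of E: delta (east=-6, north=-6); D at (east=-6, north=-6).
  C is 8 units northwest of D: delta (east=-8, north=+8); C at (east=-14, north=2).
  B is 1 unit northeast of C: delta (east=+1, north=+1); B at (east=-13, north=3).
  A is 7 units east of B: delta (east=+7, north=+0); A at (east=-6, north=3).
Therefore A relative to E: (east=-6, north=3).

Answer: A is at (east=-6, north=3) relative to E.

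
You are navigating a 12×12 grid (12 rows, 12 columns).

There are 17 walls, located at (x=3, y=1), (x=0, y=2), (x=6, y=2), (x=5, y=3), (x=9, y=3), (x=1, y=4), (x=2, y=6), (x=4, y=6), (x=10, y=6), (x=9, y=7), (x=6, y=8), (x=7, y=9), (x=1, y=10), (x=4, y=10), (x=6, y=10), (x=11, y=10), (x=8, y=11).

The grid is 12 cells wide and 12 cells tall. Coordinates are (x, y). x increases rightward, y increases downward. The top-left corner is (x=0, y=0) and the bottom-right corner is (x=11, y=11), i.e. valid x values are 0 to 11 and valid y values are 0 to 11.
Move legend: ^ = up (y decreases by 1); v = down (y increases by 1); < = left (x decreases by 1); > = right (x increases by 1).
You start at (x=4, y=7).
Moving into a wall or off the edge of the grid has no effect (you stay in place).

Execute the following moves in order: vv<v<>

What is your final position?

Answer: Final position: (x=3, y=10)

Derivation:
Start: (x=4, y=7)
  v (down): (x=4, y=7) -> (x=4, y=8)
  v (down): (x=4, y=8) -> (x=4, y=9)
  < (left): (x=4, y=9) -> (x=3, y=9)
  v (down): (x=3, y=9) -> (x=3, y=10)
  < (left): (x=3, y=10) -> (x=2, y=10)
  > (right): (x=2, y=10) -> (x=3, y=10)
Final: (x=3, y=10)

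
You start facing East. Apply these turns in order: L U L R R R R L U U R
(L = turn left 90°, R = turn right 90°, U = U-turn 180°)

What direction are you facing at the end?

Answer: Final heading: East

Derivation:
Start: East
  L (left (90° counter-clockwise)) -> North
  U (U-turn (180°)) -> South
  L (left (90° counter-clockwise)) -> East
  R (right (90° clockwise)) -> South
  R (right (90° clockwise)) -> West
  R (right (90° clockwise)) -> North
  R (right (90° clockwise)) -> East
  L (left (90° counter-clockwise)) -> North
  U (U-turn (180°)) -> South
  U (U-turn (180°)) -> North
  R (right (90° clockwise)) -> East
Final: East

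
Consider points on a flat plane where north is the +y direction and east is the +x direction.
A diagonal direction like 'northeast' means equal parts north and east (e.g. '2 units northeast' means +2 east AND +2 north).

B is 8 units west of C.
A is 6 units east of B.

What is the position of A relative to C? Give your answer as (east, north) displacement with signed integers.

Place C at the origin (east=0, north=0).
  B is 8 units west of C: delta (east=-8, north=+0); B at (east=-8, north=0).
  A is 6 units east of B: delta (east=+6, north=+0); A at (east=-2, north=0).
Therefore A relative to C: (east=-2, north=0).

Answer: A is at (east=-2, north=0) relative to C.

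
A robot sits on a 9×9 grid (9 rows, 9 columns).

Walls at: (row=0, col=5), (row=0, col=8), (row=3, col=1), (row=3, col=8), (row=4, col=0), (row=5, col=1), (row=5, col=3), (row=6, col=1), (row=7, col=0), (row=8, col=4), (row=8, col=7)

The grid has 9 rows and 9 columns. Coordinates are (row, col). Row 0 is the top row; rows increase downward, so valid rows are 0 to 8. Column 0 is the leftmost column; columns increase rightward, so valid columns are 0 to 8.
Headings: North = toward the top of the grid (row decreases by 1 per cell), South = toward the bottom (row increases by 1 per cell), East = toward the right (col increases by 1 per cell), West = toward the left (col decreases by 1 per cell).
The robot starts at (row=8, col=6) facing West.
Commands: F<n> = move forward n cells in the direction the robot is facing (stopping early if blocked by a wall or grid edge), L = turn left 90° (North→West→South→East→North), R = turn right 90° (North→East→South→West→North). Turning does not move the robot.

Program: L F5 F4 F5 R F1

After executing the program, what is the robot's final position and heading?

Start: (row=8, col=6), facing West
  L: turn left, now facing South
  F5: move forward 0/5 (blocked), now at (row=8, col=6)
  F4: move forward 0/4 (blocked), now at (row=8, col=6)
  F5: move forward 0/5 (blocked), now at (row=8, col=6)
  R: turn right, now facing West
  F1: move forward 1, now at (row=8, col=5)
Final: (row=8, col=5), facing West

Answer: Final position: (row=8, col=5), facing West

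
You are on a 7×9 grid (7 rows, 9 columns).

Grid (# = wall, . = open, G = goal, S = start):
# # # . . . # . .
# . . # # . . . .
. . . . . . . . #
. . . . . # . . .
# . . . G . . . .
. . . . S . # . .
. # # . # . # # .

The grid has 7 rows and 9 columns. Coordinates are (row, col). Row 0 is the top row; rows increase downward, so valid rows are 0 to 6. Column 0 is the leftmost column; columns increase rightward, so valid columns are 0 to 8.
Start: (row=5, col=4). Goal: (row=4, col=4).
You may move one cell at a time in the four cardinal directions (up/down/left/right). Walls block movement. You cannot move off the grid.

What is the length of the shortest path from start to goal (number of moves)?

BFS from (row=5, col=4) until reaching (row=4, col=4):
  Distance 0: (row=5, col=4)
  Distance 1: (row=4, col=4), (row=5, col=3), (row=5, col=5)  <- goal reached here
One shortest path (1 moves): (row=5, col=4) -> (row=4, col=4)

Answer: Shortest path length: 1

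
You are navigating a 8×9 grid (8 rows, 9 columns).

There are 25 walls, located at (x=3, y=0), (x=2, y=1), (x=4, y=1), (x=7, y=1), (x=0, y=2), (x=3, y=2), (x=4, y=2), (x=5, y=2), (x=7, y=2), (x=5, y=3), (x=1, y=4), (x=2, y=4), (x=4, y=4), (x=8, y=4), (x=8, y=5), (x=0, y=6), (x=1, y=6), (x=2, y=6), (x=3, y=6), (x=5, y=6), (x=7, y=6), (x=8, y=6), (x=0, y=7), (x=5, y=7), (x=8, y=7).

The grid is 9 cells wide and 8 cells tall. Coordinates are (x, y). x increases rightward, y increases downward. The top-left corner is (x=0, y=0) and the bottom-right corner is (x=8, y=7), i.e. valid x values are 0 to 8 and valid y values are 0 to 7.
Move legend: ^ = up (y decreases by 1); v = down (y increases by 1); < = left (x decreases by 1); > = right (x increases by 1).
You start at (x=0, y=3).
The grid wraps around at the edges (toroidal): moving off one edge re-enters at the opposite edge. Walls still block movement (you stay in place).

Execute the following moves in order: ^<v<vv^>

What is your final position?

Answer: Final position: (x=7, y=4)

Derivation:
Start: (x=0, y=3)
  ^ (up): blocked, stay at (x=0, y=3)
  < (left): (x=0, y=3) -> (x=8, y=3)
  v (down): blocked, stay at (x=8, y=3)
  < (left): (x=8, y=3) -> (x=7, y=3)
  v (down): (x=7, y=3) -> (x=7, y=4)
  v (down): (x=7, y=4) -> (x=7, y=5)
  ^ (up): (x=7, y=5) -> (x=7, y=4)
  > (right): blocked, stay at (x=7, y=4)
Final: (x=7, y=4)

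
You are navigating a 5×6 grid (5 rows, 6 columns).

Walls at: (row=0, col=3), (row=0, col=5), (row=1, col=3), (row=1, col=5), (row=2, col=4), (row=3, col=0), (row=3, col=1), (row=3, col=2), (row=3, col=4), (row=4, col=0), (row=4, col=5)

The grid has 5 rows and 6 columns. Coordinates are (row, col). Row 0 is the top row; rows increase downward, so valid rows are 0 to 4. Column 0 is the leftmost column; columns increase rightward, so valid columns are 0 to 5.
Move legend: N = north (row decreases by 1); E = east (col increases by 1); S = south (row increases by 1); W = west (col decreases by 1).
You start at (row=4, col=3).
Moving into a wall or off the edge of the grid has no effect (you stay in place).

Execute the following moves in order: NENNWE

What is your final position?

Answer: Final position: (row=2, col=3)

Derivation:
Start: (row=4, col=3)
  N (north): (row=4, col=3) -> (row=3, col=3)
  E (east): blocked, stay at (row=3, col=3)
  N (north): (row=3, col=3) -> (row=2, col=3)
  N (north): blocked, stay at (row=2, col=3)
  W (west): (row=2, col=3) -> (row=2, col=2)
  E (east): (row=2, col=2) -> (row=2, col=3)
Final: (row=2, col=3)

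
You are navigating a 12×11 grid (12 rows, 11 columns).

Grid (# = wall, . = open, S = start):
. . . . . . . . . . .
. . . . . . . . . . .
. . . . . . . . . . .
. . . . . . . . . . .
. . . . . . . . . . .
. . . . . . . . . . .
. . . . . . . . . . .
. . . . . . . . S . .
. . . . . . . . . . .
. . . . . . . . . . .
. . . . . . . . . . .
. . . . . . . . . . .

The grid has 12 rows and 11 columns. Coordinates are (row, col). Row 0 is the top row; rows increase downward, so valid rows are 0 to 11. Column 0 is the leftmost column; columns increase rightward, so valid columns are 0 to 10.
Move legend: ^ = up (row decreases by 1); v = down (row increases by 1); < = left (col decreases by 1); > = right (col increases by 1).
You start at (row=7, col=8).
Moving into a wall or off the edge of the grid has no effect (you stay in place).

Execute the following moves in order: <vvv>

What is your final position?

Answer: Final position: (row=10, col=8)

Derivation:
Start: (row=7, col=8)
  < (left): (row=7, col=8) -> (row=7, col=7)
  v (down): (row=7, col=7) -> (row=8, col=7)
  v (down): (row=8, col=7) -> (row=9, col=7)
  v (down): (row=9, col=7) -> (row=10, col=7)
  > (right): (row=10, col=7) -> (row=10, col=8)
Final: (row=10, col=8)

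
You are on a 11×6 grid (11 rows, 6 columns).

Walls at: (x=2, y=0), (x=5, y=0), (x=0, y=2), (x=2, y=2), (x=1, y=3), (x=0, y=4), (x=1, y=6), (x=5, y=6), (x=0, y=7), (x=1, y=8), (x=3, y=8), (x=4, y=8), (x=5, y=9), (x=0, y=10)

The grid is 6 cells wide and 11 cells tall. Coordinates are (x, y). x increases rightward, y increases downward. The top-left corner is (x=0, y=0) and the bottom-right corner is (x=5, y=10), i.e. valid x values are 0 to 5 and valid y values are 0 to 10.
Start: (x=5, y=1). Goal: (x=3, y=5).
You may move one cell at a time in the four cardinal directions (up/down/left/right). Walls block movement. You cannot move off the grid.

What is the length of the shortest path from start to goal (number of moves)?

BFS from (x=5, y=1) until reaching (x=3, y=5):
  Distance 0: (x=5, y=1)
  Distance 1: (x=4, y=1), (x=5, y=2)
  Distance 2: (x=4, y=0), (x=3, y=1), (x=4, y=2), (x=5, y=3)
  Distance 3: (x=3, y=0), (x=2, y=1), (x=3, y=2), (x=4, y=3), (x=5, y=4)
  Distance 4: (x=1, y=1), (x=3, y=3), (x=4, y=4), (x=5, y=5)
  Distance 5: (x=1, y=0), (x=0, y=1), (x=1, y=2), (x=2, y=3), (x=3, y=4), (x=4, y=5)
  Distance 6: (x=0, y=0), (x=2, y=4), (x=3, y=5), (x=4, y=6)  <- goal reached here
One shortest path (6 moves): (x=5, y=1) -> (x=4, y=1) -> (x=3, y=1) -> (x=3, y=2) -> (x=3, y=3) -> (x=3, y=4) -> (x=3, y=5)

Answer: Shortest path length: 6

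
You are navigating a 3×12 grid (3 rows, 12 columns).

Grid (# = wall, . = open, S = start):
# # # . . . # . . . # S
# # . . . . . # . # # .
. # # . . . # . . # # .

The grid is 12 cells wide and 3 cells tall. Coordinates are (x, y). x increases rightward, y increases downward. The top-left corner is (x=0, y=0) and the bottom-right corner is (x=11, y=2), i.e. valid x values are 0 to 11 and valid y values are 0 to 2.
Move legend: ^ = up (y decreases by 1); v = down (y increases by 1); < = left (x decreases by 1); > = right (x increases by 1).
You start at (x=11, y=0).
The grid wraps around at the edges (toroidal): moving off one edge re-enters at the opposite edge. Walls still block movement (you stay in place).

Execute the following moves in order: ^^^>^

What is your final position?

Answer: Final position: (x=11, y=2)

Derivation:
Start: (x=11, y=0)
  ^ (up): (x=11, y=0) -> (x=11, y=2)
  ^ (up): (x=11, y=2) -> (x=11, y=1)
  ^ (up): (x=11, y=1) -> (x=11, y=0)
  > (right): blocked, stay at (x=11, y=0)
  ^ (up): (x=11, y=0) -> (x=11, y=2)
Final: (x=11, y=2)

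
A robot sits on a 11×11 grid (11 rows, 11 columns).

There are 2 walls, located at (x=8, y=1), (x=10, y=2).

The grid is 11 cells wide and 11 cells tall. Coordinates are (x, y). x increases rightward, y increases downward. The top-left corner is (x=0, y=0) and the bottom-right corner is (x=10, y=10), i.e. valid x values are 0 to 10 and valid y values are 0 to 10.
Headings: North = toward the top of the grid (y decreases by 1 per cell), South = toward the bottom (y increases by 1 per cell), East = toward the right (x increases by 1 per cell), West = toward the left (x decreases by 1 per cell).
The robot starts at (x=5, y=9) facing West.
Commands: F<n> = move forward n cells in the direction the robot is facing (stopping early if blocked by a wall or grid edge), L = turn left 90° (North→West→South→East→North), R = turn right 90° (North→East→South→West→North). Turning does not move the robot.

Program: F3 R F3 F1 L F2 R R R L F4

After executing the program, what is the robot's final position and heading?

Answer: Final position: (x=4, y=5), facing East

Derivation:
Start: (x=5, y=9), facing West
  F3: move forward 3, now at (x=2, y=9)
  R: turn right, now facing North
  F3: move forward 3, now at (x=2, y=6)
  F1: move forward 1, now at (x=2, y=5)
  L: turn left, now facing West
  F2: move forward 2, now at (x=0, y=5)
  R: turn right, now facing North
  R: turn right, now facing East
  R: turn right, now facing South
  L: turn left, now facing East
  F4: move forward 4, now at (x=4, y=5)
Final: (x=4, y=5), facing East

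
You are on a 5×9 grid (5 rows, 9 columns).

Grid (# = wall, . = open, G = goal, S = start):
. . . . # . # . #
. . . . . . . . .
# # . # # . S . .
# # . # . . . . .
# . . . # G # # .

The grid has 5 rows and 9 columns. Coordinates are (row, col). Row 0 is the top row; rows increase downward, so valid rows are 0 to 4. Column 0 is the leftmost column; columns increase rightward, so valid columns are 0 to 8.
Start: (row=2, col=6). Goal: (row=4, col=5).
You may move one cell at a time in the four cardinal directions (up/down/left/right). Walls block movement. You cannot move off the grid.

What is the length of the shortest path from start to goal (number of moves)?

Answer: Shortest path length: 3

Derivation:
BFS from (row=2, col=6) until reaching (row=4, col=5):
  Distance 0: (row=2, col=6)
  Distance 1: (row=1, col=6), (row=2, col=5), (row=2, col=7), (row=3, col=6)
  Distance 2: (row=1, col=5), (row=1, col=7), (row=2, col=8), (row=3, col=5), (row=3, col=7)
  Distance 3: (row=0, col=5), (row=0, col=7), (row=1, col=4), (row=1, col=8), (row=3, col=4), (row=3, col=8), (row=4, col=5)  <- goal reached here
One shortest path (3 moves): (row=2, col=6) -> (row=2, col=5) -> (row=3, col=5) -> (row=4, col=5)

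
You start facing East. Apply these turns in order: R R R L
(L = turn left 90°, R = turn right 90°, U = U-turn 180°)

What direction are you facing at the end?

Answer: Final heading: West

Derivation:
Start: East
  R (right (90° clockwise)) -> South
  R (right (90° clockwise)) -> West
  R (right (90° clockwise)) -> North
  L (left (90° counter-clockwise)) -> West
Final: West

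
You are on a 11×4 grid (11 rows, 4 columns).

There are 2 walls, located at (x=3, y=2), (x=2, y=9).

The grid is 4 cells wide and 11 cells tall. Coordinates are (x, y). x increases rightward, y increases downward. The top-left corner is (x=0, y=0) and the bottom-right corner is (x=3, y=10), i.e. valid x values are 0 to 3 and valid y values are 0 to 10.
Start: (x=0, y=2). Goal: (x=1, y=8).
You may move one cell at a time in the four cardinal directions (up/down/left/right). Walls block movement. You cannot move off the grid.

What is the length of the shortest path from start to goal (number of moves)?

Answer: Shortest path length: 7

Derivation:
BFS from (x=0, y=2) until reaching (x=1, y=8):
  Distance 0: (x=0, y=2)
  Distance 1: (x=0, y=1), (x=1, y=2), (x=0, y=3)
  Distance 2: (x=0, y=0), (x=1, y=1), (x=2, y=2), (x=1, y=3), (x=0, y=4)
  Distance 3: (x=1, y=0), (x=2, y=1), (x=2, y=3), (x=1, y=4), (x=0, y=5)
  Distance 4: (x=2, y=0), (x=3, y=1), (x=3, y=3), (x=2, y=4), (x=1, y=5), (x=0, y=6)
  Distance 5: (x=3, y=0), (x=3, y=4), (x=2, y=5), (x=1, y=6), (x=0, y=7)
  Distance 6: (x=3, y=5), (x=2, y=6), (x=1, y=7), (x=0, y=8)
  Distance 7: (x=3, y=6), (x=2, y=7), (x=1, y=8), (x=0, y=9)  <- goal reached here
One shortest path (7 moves): (x=0, y=2) -> (x=1, y=2) -> (x=1, y=3) -> (x=1, y=4) -> (x=1, y=5) -> (x=1, y=6) -> (x=1, y=7) -> (x=1, y=8)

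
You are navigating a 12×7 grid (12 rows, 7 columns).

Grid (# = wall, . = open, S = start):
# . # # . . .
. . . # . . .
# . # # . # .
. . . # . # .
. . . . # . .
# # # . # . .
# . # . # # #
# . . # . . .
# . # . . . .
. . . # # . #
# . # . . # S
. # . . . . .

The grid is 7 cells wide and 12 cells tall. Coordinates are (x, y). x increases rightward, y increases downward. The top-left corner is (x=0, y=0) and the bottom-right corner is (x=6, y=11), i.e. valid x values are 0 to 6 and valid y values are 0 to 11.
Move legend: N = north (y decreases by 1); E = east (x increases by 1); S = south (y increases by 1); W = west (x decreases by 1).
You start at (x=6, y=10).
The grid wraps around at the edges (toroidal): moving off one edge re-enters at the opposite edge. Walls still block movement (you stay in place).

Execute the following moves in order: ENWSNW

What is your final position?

Start: (x=6, y=10)
  E (east): blocked, stay at (x=6, y=10)
  N (north): blocked, stay at (x=6, y=10)
  W (west): blocked, stay at (x=6, y=10)
  S (south): (x=6, y=10) -> (x=6, y=11)
  N (north): (x=6, y=11) -> (x=6, y=10)
  W (west): blocked, stay at (x=6, y=10)
Final: (x=6, y=10)

Answer: Final position: (x=6, y=10)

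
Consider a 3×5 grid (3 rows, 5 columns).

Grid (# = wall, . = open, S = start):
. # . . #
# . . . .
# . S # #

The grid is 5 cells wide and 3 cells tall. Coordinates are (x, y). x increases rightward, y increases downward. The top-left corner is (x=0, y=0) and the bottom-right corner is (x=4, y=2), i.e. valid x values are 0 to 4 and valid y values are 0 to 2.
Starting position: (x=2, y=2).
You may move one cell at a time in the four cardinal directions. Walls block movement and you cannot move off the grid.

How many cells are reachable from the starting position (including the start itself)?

BFS flood-fill from (x=2, y=2):
  Distance 0: (x=2, y=2)
  Distance 1: (x=2, y=1), (x=1, y=2)
  Distance 2: (x=2, y=0), (x=1, y=1), (x=3, y=1)
  Distance 3: (x=3, y=0), (x=4, y=1)
Total reachable: 8 (grid has 9 open cells total)

Answer: Reachable cells: 8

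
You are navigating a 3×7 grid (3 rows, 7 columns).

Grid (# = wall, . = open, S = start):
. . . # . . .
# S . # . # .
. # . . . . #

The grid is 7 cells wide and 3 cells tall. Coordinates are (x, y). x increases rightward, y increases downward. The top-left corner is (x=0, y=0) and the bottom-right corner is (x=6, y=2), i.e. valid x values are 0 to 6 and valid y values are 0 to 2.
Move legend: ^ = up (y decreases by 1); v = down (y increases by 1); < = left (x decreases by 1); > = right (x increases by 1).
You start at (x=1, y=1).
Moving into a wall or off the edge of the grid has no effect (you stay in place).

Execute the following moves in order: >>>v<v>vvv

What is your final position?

Answer: Final position: (x=3, y=2)

Derivation:
Start: (x=1, y=1)
  > (right): (x=1, y=1) -> (x=2, y=1)
  > (right): blocked, stay at (x=2, y=1)
  > (right): blocked, stay at (x=2, y=1)
  v (down): (x=2, y=1) -> (x=2, y=2)
  < (left): blocked, stay at (x=2, y=2)
  v (down): blocked, stay at (x=2, y=2)
  > (right): (x=2, y=2) -> (x=3, y=2)
  [×3]v (down): blocked, stay at (x=3, y=2)
Final: (x=3, y=2)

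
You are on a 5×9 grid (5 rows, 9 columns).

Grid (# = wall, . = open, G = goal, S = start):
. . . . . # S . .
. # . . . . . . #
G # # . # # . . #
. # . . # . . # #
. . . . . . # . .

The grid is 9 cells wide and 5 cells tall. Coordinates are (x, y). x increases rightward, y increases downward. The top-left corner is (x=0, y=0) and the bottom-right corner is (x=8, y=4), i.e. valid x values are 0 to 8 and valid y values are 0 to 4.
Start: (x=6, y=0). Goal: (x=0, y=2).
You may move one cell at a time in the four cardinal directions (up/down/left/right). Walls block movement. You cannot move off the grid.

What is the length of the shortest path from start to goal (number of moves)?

Answer: Shortest path length: 10

Derivation:
BFS from (x=6, y=0) until reaching (x=0, y=2):
  Distance 0: (x=6, y=0)
  Distance 1: (x=7, y=0), (x=6, y=1)
  Distance 2: (x=8, y=0), (x=5, y=1), (x=7, y=1), (x=6, y=2)
  Distance 3: (x=4, y=1), (x=7, y=2), (x=6, y=3)
  Distance 4: (x=4, y=0), (x=3, y=1), (x=5, y=3)
  Distance 5: (x=3, y=0), (x=2, y=1), (x=3, y=2), (x=5, y=4)
  Distance 6: (x=2, y=0), (x=3, y=3), (x=4, y=4)
  Distance 7: (x=1, y=0), (x=2, y=3), (x=3, y=4)
  Distance 8: (x=0, y=0), (x=2, y=4)
  Distance 9: (x=0, y=1), (x=1, y=4)
  Distance 10: (x=0, y=2), (x=0, y=4)  <- goal reached here
One shortest path (10 moves): (x=6, y=0) -> (x=6, y=1) -> (x=5, y=1) -> (x=4, y=1) -> (x=3, y=1) -> (x=2, y=1) -> (x=2, y=0) -> (x=1, y=0) -> (x=0, y=0) -> (x=0, y=1) -> (x=0, y=2)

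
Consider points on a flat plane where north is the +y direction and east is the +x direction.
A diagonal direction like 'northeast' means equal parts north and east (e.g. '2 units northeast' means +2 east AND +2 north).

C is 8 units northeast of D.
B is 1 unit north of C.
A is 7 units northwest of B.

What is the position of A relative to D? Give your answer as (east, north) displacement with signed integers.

Place D at the origin (east=0, north=0).
  C is 8 units northeast of D: delta (east=+8, north=+8); C at (east=8, north=8).
  B is 1 unit north of C: delta (east=+0, north=+1); B at (east=8, north=9).
  A is 7 units northwest of B: delta (east=-7, north=+7); A at (east=1, north=16).
Therefore A relative to D: (east=1, north=16).

Answer: A is at (east=1, north=16) relative to D.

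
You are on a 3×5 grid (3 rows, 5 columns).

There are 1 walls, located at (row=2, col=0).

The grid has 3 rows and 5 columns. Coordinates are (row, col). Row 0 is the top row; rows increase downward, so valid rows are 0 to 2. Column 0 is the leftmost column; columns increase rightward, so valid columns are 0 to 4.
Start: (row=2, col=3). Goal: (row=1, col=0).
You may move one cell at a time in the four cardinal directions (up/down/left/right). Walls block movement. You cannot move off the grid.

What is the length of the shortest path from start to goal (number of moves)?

BFS from (row=2, col=3) until reaching (row=1, col=0):
  Distance 0: (row=2, col=3)
  Distance 1: (row=1, col=3), (row=2, col=2), (row=2, col=4)
  Distance 2: (row=0, col=3), (row=1, col=2), (row=1, col=4), (row=2, col=1)
  Distance 3: (row=0, col=2), (row=0, col=4), (row=1, col=1)
  Distance 4: (row=0, col=1), (row=1, col=0)  <- goal reached here
One shortest path (4 moves): (row=2, col=3) -> (row=2, col=2) -> (row=2, col=1) -> (row=1, col=1) -> (row=1, col=0)

Answer: Shortest path length: 4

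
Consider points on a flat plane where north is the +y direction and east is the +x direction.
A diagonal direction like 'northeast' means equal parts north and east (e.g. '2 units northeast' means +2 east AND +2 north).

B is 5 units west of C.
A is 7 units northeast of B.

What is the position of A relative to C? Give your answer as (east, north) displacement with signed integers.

Place C at the origin (east=0, north=0).
  B is 5 units west of C: delta (east=-5, north=+0); B at (east=-5, north=0).
  A is 7 units northeast of B: delta (east=+7, north=+7); A at (east=2, north=7).
Therefore A relative to C: (east=2, north=7).

Answer: A is at (east=2, north=7) relative to C.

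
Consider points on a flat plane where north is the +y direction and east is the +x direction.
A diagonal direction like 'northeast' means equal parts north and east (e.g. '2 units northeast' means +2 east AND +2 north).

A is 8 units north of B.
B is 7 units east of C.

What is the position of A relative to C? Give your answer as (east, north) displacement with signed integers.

Place C at the origin (east=0, north=0).
  B is 7 units east of C: delta (east=+7, north=+0); B at (east=7, north=0).
  A is 8 units north of B: delta (east=+0, north=+8); A at (east=7, north=8).
Therefore A relative to C: (east=7, north=8).

Answer: A is at (east=7, north=8) relative to C.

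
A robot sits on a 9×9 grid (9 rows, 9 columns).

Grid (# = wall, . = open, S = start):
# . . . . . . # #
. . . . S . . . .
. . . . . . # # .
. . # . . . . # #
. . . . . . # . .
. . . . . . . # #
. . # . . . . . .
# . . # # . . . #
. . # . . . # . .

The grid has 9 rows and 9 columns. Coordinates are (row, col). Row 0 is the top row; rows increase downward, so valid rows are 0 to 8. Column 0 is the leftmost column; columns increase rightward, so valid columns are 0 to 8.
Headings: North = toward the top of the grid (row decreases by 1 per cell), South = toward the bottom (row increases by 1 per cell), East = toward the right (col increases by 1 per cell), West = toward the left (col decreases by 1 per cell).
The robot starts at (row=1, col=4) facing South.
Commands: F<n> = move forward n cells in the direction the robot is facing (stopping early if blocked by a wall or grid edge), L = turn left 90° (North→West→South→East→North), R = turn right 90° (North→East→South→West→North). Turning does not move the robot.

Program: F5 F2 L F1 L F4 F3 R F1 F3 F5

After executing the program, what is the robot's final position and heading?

Start: (row=1, col=4), facing South
  F5: move forward 5, now at (row=6, col=4)
  F2: move forward 0/2 (blocked), now at (row=6, col=4)
  L: turn left, now facing East
  F1: move forward 1, now at (row=6, col=5)
  L: turn left, now facing North
  F4: move forward 4, now at (row=2, col=5)
  F3: move forward 2/3 (blocked), now at (row=0, col=5)
  R: turn right, now facing East
  F1: move forward 1, now at (row=0, col=6)
  F3: move forward 0/3 (blocked), now at (row=0, col=6)
  F5: move forward 0/5 (blocked), now at (row=0, col=6)
Final: (row=0, col=6), facing East

Answer: Final position: (row=0, col=6), facing East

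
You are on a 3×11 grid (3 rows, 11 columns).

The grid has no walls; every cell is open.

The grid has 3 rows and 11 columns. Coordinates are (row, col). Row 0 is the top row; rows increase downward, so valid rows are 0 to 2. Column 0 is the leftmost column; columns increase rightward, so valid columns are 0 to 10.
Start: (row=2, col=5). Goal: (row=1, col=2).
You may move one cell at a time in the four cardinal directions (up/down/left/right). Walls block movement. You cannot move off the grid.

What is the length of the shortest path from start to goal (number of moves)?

Answer: Shortest path length: 4

Derivation:
BFS from (row=2, col=5) until reaching (row=1, col=2):
  Distance 0: (row=2, col=5)
  Distance 1: (row=1, col=5), (row=2, col=4), (row=2, col=6)
  Distance 2: (row=0, col=5), (row=1, col=4), (row=1, col=6), (row=2, col=3), (row=2, col=7)
  Distance 3: (row=0, col=4), (row=0, col=6), (row=1, col=3), (row=1, col=7), (row=2, col=2), (row=2, col=8)
  Distance 4: (row=0, col=3), (row=0, col=7), (row=1, col=2), (row=1, col=8), (row=2, col=1), (row=2, col=9)  <- goal reached here
One shortest path (4 moves): (row=2, col=5) -> (row=2, col=4) -> (row=2, col=3) -> (row=2, col=2) -> (row=1, col=2)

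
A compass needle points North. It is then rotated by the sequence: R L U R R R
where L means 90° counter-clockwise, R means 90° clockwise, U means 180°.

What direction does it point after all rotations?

Answer: Final heading: East

Derivation:
Start: North
  R (right (90° clockwise)) -> East
  L (left (90° counter-clockwise)) -> North
  U (U-turn (180°)) -> South
  R (right (90° clockwise)) -> West
  R (right (90° clockwise)) -> North
  R (right (90° clockwise)) -> East
Final: East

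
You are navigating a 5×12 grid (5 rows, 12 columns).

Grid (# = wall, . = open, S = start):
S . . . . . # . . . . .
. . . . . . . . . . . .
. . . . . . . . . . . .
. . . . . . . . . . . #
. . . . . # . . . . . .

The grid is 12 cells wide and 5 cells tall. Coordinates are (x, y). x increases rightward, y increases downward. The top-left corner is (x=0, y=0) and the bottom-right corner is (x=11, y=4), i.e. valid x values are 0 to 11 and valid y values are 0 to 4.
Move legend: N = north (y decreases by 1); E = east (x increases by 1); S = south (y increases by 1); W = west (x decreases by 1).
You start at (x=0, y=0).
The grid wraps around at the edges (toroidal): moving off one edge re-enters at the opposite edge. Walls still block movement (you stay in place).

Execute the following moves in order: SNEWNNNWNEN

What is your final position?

Start: (x=0, y=0)
  S (south): (x=0, y=0) -> (x=0, y=1)
  N (north): (x=0, y=1) -> (x=0, y=0)
  E (east): (x=0, y=0) -> (x=1, y=0)
  W (west): (x=1, y=0) -> (x=0, y=0)
  N (north): (x=0, y=0) -> (x=0, y=4)
  N (north): (x=0, y=4) -> (x=0, y=3)
  N (north): (x=0, y=3) -> (x=0, y=2)
  W (west): (x=0, y=2) -> (x=11, y=2)
  N (north): (x=11, y=2) -> (x=11, y=1)
  E (east): (x=11, y=1) -> (x=0, y=1)
  N (north): (x=0, y=1) -> (x=0, y=0)
Final: (x=0, y=0)

Answer: Final position: (x=0, y=0)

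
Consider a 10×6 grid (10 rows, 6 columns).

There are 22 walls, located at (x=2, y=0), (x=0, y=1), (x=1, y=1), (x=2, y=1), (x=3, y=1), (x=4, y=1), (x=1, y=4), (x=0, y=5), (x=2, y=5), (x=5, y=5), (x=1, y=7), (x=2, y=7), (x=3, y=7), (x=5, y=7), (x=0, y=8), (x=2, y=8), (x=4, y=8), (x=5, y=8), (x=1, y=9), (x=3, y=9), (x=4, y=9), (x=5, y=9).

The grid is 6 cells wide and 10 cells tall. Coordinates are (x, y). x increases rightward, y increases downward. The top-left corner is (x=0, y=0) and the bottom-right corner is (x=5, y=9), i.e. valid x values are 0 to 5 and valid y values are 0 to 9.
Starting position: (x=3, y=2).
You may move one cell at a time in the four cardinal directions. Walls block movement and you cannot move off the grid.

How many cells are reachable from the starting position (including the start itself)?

BFS flood-fill from (x=3, y=2):
  Distance 0: (x=3, y=2)
  Distance 1: (x=2, y=2), (x=4, y=2), (x=3, y=3)
  Distance 2: (x=1, y=2), (x=5, y=2), (x=2, y=3), (x=4, y=3), (x=3, y=4)
  Distance 3: (x=5, y=1), (x=0, y=2), (x=1, y=3), (x=5, y=3), (x=2, y=4), (x=4, y=4), (x=3, y=5)
  Distance 4: (x=5, y=0), (x=0, y=3), (x=5, y=4), (x=4, y=5), (x=3, y=6)
  Distance 5: (x=4, y=0), (x=0, y=4), (x=2, y=6), (x=4, y=6)
  Distance 6: (x=3, y=0), (x=1, y=6), (x=5, y=6), (x=4, y=7)
  Distance 7: (x=1, y=5), (x=0, y=6)
  Distance 8: (x=0, y=7)
Total reachable: 32 (grid has 38 open cells total)

Answer: Reachable cells: 32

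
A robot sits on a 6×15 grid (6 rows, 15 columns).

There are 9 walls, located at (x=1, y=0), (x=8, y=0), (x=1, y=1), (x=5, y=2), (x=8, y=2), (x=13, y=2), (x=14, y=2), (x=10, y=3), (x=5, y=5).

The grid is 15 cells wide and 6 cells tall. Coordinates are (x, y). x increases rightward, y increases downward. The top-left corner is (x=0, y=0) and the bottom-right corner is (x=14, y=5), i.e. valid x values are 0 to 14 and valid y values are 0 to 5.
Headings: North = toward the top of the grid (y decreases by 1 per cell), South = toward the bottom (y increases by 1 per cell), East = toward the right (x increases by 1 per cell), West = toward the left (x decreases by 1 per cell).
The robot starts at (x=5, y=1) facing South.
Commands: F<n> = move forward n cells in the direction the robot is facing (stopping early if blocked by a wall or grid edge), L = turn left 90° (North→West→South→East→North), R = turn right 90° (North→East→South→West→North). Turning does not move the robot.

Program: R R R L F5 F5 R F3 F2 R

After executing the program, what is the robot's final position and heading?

Answer: Final position: (x=7, y=0), facing South

Derivation:
Start: (x=5, y=1), facing South
  R: turn right, now facing West
  R: turn right, now facing North
  R: turn right, now facing East
  L: turn left, now facing North
  F5: move forward 1/5 (blocked), now at (x=5, y=0)
  F5: move forward 0/5 (blocked), now at (x=5, y=0)
  R: turn right, now facing East
  F3: move forward 2/3 (blocked), now at (x=7, y=0)
  F2: move forward 0/2 (blocked), now at (x=7, y=0)
  R: turn right, now facing South
Final: (x=7, y=0), facing South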